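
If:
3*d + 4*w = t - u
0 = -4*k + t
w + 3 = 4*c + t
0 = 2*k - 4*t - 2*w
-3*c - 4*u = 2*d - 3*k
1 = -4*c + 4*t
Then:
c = 37/108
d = 2111/1080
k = 4/27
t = 16/27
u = -1213/1080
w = -28/27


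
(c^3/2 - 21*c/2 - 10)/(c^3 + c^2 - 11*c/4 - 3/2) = 2*(c^3 - 21*c - 20)/(4*c^3 + 4*c^2 - 11*c - 6)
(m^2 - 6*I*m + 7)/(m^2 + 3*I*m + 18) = (m^2 - 6*I*m + 7)/(m^2 + 3*I*m + 18)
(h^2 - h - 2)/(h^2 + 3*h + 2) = (h - 2)/(h + 2)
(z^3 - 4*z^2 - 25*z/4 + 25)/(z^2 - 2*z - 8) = (z^2 - 25/4)/(z + 2)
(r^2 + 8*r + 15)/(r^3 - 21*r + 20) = (r + 3)/(r^2 - 5*r + 4)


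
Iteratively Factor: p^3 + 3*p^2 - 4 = (p + 2)*(p^2 + p - 2) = (p + 2)^2*(p - 1)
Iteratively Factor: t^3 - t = (t - 1)*(t^2 + t) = t*(t - 1)*(t + 1)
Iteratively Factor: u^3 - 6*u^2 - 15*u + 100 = (u + 4)*(u^2 - 10*u + 25) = (u - 5)*(u + 4)*(u - 5)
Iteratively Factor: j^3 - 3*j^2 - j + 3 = (j - 3)*(j^2 - 1) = (j - 3)*(j + 1)*(j - 1)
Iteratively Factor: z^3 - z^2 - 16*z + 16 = (z - 1)*(z^2 - 16) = (z - 4)*(z - 1)*(z + 4)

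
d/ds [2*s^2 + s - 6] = 4*s + 1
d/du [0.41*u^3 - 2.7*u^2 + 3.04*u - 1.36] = 1.23*u^2 - 5.4*u + 3.04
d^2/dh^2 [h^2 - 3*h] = 2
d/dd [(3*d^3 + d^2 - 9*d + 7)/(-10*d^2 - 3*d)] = (-30*d^4 - 18*d^3 - 93*d^2 + 140*d + 21)/(d^2*(100*d^2 + 60*d + 9))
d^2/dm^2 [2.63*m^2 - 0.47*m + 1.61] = 5.26000000000000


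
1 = 1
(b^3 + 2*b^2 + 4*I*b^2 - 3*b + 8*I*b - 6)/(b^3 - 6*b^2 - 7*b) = (b^3 + b^2*(2 + 4*I) + b*(-3 + 8*I) - 6)/(b*(b^2 - 6*b - 7))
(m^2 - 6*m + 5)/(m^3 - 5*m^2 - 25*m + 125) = (m - 1)/(m^2 - 25)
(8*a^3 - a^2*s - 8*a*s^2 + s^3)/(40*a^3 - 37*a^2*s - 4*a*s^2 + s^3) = (a + s)/(5*a + s)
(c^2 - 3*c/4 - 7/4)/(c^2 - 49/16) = 4*(c + 1)/(4*c + 7)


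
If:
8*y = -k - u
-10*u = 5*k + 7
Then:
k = 7/5 - 16*y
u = 8*y - 7/5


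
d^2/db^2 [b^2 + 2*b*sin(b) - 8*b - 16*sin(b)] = -2*b*sin(b) + 16*sin(b) + 4*cos(b) + 2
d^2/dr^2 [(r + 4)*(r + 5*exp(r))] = 5*r*exp(r) + 30*exp(r) + 2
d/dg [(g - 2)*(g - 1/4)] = 2*g - 9/4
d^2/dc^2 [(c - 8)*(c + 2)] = 2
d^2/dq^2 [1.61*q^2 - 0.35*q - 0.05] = 3.22000000000000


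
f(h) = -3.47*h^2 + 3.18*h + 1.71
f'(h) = 3.18 - 6.94*h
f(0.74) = 2.16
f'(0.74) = -1.96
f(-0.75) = -2.63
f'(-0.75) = 8.38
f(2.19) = -7.97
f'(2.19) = -12.02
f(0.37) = 2.41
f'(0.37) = 0.61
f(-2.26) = -23.20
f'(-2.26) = 18.86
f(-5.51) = -121.16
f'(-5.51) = 41.42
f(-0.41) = -0.18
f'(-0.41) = 6.03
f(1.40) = -0.64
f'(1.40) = -6.54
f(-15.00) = -826.74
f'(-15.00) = 107.28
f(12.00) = -459.81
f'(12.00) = -80.10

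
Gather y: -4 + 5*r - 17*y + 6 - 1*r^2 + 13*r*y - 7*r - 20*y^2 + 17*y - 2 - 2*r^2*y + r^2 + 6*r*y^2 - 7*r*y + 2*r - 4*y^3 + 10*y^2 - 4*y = -4*y^3 + y^2*(6*r - 10) + y*(-2*r^2 + 6*r - 4)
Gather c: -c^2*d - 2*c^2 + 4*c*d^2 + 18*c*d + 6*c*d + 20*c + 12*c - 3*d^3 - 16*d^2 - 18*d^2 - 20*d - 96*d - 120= c^2*(-d - 2) + c*(4*d^2 + 24*d + 32) - 3*d^3 - 34*d^2 - 116*d - 120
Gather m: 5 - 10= -5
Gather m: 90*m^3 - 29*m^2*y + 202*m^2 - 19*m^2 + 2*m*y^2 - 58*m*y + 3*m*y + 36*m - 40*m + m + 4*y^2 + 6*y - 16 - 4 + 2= 90*m^3 + m^2*(183 - 29*y) + m*(2*y^2 - 55*y - 3) + 4*y^2 + 6*y - 18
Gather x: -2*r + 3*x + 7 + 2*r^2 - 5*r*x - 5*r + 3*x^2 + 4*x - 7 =2*r^2 - 7*r + 3*x^2 + x*(7 - 5*r)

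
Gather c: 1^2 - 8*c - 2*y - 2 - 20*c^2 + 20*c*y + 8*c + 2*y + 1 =-20*c^2 + 20*c*y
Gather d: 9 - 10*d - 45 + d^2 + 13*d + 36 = d^2 + 3*d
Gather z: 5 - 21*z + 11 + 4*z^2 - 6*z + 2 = 4*z^2 - 27*z + 18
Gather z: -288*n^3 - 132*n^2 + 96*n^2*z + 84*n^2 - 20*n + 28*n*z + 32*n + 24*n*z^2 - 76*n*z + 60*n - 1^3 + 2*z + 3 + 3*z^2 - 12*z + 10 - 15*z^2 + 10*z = -288*n^3 - 48*n^2 + 72*n + z^2*(24*n - 12) + z*(96*n^2 - 48*n) + 12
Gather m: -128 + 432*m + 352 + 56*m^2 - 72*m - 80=56*m^2 + 360*m + 144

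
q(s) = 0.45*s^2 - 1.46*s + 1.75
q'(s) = 0.9*s - 1.46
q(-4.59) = 17.93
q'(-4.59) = -5.59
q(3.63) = 2.38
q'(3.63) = 1.81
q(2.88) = 1.28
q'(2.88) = 1.13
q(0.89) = 0.81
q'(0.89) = -0.66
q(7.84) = 17.96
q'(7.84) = 5.60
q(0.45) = 1.18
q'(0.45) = -1.06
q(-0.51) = 2.61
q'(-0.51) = -1.92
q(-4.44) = 17.10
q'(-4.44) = -5.46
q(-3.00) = 10.18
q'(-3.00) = -4.16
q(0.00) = 1.75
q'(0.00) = -1.46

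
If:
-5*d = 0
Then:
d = 0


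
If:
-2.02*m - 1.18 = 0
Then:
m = -0.58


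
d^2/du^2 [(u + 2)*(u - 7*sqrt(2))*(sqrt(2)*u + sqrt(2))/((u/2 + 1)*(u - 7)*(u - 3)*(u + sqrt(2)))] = 4*(sqrt(2)*u^6 - 42*u^5 + 3*sqrt(2)*u^5 - 135*sqrt(2)*u^4 + 402*u^4 - 570*u^3 + 339*sqrt(2)*u^3 - 4158*u^2 + 2898*sqrt(2)*u^2 - 13146*sqrt(2)*u + 12684*u - 15148 + 10416*sqrt(2))/(u^9 - 30*u^8 + 3*sqrt(2)*u^8 - 90*sqrt(2)*u^7 + 369*u^7 - 2440*u^6 + 1091*sqrt(2)*u^6 - 6840*sqrt(2)*u^5 + 9801*u^5 - 26790*u^4 + 23595*sqrt(2)*u^4 - 44210*sqrt(2)*u^3 + 54999*u^3 - 79380*u^2 + 43029*sqrt(2)*u^2 - 26460*sqrt(2)*u + 55566*u + 18522*sqrt(2))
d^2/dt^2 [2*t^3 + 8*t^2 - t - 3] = 12*t + 16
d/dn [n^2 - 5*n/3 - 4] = 2*n - 5/3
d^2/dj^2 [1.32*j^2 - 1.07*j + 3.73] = 2.64000000000000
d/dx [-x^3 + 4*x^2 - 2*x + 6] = -3*x^2 + 8*x - 2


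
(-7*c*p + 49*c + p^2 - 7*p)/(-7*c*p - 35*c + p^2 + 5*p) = (p - 7)/(p + 5)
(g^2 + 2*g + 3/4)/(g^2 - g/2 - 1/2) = (g + 3/2)/(g - 1)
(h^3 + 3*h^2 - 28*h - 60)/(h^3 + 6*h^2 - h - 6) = (h^2 - 3*h - 10)/(h^2 - 1)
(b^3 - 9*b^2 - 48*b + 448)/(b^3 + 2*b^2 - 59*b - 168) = (b - 8)/(b + 3)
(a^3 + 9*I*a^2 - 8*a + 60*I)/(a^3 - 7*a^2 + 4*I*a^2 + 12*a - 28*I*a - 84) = (a + 5*I)/(a - 7)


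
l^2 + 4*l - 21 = (l - 3)*(l + 7)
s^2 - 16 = (s - 4)*(s + 4)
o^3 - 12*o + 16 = (o - 2)^2*(o + 4)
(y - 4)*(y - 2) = y^2 - 6*y + 8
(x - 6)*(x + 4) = x^2 - 2*x - 24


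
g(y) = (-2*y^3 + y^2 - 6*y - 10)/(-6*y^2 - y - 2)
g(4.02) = 1.44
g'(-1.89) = 0.59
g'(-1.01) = 2.18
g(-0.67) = 1.23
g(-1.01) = 0.12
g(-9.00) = -3.30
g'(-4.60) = 0.33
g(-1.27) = -0.32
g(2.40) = 1.19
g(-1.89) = -0.85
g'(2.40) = 0.01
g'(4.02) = 0.24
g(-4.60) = -1.88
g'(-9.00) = 0.33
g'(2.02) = -0.14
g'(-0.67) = 4.64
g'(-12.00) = 0.33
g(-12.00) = -4.29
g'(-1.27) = 1.31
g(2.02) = 1.21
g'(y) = (12*y + 1)*(-2*y^3 + y^2 - 6*y - 10)/(-6*y^2 - y - 2)^2 + (-6*y^2 + 2*y - 6)/(-6*y^2 - y - 2) = (12*y^4 + 4*y^3 - 25*y^2 - 124*y + 2)/(36*y^4 + 12*y^3 + 25*y^2 + 4*y + 4)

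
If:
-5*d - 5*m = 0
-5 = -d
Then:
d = 5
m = -5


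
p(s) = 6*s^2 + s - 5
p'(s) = 12*s + 1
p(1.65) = 12.98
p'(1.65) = 20.80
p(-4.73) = 124.51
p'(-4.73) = -55.76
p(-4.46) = 109.89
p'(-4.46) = -52.52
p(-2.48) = 29.42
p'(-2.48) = -28.76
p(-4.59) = 116.82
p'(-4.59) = -54.08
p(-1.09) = 1.04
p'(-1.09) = -12.08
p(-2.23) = 22.61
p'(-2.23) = -25.76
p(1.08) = 3.08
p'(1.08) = 13.96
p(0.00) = -5.00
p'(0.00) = 1.00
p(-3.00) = 46.00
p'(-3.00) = -35.00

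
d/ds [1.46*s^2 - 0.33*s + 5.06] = 2.92*s - 0.33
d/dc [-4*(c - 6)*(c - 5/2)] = 34 - 8*c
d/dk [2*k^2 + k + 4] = 4*k + 1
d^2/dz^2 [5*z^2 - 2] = 10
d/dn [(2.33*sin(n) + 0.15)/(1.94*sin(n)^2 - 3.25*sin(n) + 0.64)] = (-4.5202*sin(n)^2 - 0.582*sin(n) + 1.9787)*cos(n)/(3.7636*sin(n)^4 - 12.61*sin(n)^3 + 13.0457*sin(n)^2 - 4.16*sin(n) + 0.4096)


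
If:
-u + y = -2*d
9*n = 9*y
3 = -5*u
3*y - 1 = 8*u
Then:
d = 1/3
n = -19/15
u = -3/5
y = -19/15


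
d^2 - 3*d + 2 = (d - 2)*(d - 1)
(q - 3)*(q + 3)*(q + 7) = q^3 + 7*q^2 - 9*q - 63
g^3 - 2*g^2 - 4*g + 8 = (g - 2)^2*(g + 2)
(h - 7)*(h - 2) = h^2 - 9*h + 14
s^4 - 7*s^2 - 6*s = s*(s - 3)*(s + 1)*(s + 2)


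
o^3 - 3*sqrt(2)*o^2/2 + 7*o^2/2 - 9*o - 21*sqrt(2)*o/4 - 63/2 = (o + 7/2)*(o - 3*sqrt(2))*(o + 3*sqrt(2)/2)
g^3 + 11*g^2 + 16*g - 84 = (g - 2)*(g + 6)*(g + 7)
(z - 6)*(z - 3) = z^2 - 9*z + 18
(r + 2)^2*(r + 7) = r^3 + 11*r^2 + 32*r + 28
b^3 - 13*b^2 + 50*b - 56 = (b - 7)*(b - 4)*(b - 2)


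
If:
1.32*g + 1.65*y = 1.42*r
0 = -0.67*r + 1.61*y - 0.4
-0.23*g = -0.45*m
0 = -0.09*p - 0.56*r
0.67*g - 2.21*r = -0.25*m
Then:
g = -0.39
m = -0.20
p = 0.87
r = -0.14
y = 0.19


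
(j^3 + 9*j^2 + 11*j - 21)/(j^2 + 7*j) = j + 2 - 3/j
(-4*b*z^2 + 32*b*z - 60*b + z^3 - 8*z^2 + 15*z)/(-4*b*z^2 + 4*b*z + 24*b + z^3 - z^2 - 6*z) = (z - 5)/(z + 2)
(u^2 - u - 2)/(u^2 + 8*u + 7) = (u - 2)/(u + 7)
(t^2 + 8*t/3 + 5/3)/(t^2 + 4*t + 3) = (t + 5/3)/(t + 3)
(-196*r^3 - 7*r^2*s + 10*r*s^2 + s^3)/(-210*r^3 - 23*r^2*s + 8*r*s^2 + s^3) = (28*r^2 - 3*r*s - s^2)/(30*r^2 - r*s - s^2)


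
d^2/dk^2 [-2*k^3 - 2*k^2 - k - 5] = -12*k - 4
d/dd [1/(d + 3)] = -1/(d + 3)^2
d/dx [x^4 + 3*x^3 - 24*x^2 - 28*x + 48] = 4*x^3 + 9*x^2 - 48*x - 28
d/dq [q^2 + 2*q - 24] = 2*q + 2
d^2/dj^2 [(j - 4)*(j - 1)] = 2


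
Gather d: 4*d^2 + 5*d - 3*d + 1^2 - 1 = 4*d^2 + 2*d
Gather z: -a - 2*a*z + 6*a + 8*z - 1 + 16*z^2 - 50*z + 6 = 5*a + 16*z^2 + z*(-2*a - 42) + 5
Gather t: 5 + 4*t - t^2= -t^2 + 4*t + 5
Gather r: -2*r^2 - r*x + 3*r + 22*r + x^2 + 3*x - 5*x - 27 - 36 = -2*r^2 + r*(25 - x) + x^2 - 2*x - 63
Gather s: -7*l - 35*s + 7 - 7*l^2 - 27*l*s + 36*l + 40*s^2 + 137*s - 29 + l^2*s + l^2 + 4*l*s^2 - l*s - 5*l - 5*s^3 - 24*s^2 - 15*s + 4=-6*l^2 + 24*l - 5*s^3 + s^2*(4*l + 16) + s*(l^2 - 28*l + 87) - 18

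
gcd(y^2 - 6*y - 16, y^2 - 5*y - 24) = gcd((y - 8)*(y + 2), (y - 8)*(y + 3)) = y - 8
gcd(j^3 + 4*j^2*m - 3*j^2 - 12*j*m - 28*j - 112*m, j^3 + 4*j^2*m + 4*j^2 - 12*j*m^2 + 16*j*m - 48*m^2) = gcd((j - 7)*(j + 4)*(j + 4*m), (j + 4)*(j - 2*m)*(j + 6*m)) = j + 4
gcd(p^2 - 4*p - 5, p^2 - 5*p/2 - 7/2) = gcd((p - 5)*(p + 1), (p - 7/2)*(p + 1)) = p + 1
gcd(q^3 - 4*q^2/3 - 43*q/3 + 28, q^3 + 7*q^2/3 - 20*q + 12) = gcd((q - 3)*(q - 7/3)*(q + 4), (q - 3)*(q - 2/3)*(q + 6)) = q - 3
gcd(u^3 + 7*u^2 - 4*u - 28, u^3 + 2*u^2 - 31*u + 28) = u + 7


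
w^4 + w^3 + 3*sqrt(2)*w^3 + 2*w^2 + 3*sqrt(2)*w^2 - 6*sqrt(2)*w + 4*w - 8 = (w - 1)*(w + 2)*(w + sqrt(2))*(w + 2*sqrt(2))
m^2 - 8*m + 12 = (m - 6)*(m - 2)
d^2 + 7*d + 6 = (d + 1)*(d + 6)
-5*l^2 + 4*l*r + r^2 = (-l + r)*(5*l + r)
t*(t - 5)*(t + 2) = t^3 - 3*t^2 - 10*t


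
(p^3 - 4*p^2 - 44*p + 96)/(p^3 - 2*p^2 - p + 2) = (p^2 - 2*p - 48)/(p^2 - 1)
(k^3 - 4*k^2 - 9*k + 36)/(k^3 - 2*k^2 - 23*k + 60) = (k + 3)/(k + 5)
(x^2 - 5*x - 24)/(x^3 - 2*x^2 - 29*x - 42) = (x - 8)/(x^2 - 5*x - 14)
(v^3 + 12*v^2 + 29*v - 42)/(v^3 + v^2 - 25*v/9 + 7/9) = 9*(v^2 + 13*v + 42)/(9*v^2 + 18*v - 7)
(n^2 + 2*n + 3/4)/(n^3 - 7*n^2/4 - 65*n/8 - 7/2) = 2*(2*n + 3)/(4*n^2 - 9*n - 28)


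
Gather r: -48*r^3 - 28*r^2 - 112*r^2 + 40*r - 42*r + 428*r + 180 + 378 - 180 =-48*r^3 - 140*r^2 + 426*r + 378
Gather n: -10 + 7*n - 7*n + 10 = 0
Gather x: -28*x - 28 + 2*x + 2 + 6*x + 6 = -20*x - 20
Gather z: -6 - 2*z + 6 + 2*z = 0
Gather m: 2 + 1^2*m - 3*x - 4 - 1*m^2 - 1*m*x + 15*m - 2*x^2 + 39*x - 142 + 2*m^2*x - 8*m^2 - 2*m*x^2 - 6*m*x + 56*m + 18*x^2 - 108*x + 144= m^2*(2*x - 9) + m*(-2*x^2 - 7*x + 72) + 16*x^2 - 72*x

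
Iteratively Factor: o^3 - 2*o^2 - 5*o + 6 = (o - 3)*(o^2 + o - 2) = (o - 3)*(o - 1)*(o + 2)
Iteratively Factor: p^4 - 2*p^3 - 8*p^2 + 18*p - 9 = (p - 3)*(p^3 + p^2 - 5*p + 3) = (p - 3)*(p - 1)*(p^2 + 2*p - 3) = (p - 3)*(p - 1)*(p + 3)*(p - 1)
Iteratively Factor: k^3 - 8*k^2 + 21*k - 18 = (k - 3)*(k^2 - 5*k + 6) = (k - 3)*(k - 2)*(k - 3)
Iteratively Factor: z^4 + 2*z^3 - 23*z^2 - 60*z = (z + 4)*(z^3 - 2*z^2 - 15*z) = (z + 3)*(z + 4)*(z^2 - 5*z) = z*(z + 3)*(z + 4)*(z - 5)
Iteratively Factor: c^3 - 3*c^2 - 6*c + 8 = (c + 2)*(c^2 - 5*c + 4) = (c - 1)*(c + 2)*(c - 4)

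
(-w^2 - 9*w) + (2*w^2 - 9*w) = w^2 - 18*w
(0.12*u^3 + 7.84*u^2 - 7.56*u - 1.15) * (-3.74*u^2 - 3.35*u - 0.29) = -0.4488*u^5 - 29.7236*u^4 + 1.9756*u^3 + 27.3534*u^2 + 6.0449*u + 0.3335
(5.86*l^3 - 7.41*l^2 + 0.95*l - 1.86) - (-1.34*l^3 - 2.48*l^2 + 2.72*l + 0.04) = 7.2*l^3 - 4.93*l^2 - 1.77*l - 1.9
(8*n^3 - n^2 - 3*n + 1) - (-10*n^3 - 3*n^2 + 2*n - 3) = 18*n^3 + 2*n^2 - 5*n + 4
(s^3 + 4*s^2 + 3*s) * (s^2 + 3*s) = s^5 + 7*s^4 + 15*s^3 + 9*s^2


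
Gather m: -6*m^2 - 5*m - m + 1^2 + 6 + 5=-6*m^2 - 6*m + 12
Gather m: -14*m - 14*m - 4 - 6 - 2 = -28*m - 12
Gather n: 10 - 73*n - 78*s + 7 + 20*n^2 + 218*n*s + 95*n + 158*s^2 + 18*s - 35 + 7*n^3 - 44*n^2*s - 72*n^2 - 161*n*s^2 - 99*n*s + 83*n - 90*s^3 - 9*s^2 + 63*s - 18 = 7*n^3 + n^2*(-44*s - 52) + n*(-161*s^2 + 119*s + 105) - 90*s^3 + 149*s^2 + 3*s - 36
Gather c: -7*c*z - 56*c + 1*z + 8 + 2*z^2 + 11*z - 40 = c*(-7*z - 56) + 2*z^2 + 12*z - 32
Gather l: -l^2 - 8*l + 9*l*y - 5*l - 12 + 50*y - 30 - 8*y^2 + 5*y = -l^2 + l*(9*y - 13) - 8*y^2 + 55*y - 42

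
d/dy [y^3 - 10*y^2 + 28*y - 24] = 3*y^2 - 20*y + 28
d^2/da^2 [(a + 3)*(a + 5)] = 2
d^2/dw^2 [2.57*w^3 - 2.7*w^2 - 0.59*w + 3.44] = 15.42*w - 5.4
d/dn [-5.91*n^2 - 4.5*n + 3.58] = -11.82*n - 4.5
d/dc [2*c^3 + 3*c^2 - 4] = 6*c*(c + 1)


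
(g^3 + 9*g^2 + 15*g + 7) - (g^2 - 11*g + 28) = g^3 + 8*g^2 + 26*g - 21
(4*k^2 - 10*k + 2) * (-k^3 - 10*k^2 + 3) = -4*k^5 - 30*k^4 + 98*k^3 - 8*k^2 - 30*k + 6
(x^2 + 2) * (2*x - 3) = 2*x^3 - 3*x^2 + 4*x - 6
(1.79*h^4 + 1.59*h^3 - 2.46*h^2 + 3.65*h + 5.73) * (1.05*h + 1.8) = 1.8795*h^5 + 4.8915*h^4 + 0.279*h^3 - 0.5955*h^2 + 12.5865*h + 10.314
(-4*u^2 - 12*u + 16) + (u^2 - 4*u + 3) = -3*u^2 - 16*u + 19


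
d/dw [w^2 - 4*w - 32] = 2*w - 4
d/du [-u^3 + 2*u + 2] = 2 - 3*u^2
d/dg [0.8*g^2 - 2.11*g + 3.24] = 1.6*g - 2.11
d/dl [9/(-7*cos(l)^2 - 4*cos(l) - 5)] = -18*(7*cos(l) + 2)*sin(l)/(7*cos(l)^2 + 4*cos(l) + 5)^2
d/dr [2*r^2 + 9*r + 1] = 4*r + 9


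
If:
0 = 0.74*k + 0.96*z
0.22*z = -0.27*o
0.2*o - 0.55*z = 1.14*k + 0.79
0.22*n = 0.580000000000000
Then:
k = -1.34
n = 2.64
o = -0.84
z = 1.03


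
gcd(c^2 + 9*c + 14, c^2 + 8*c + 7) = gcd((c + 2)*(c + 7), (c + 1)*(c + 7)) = c + 7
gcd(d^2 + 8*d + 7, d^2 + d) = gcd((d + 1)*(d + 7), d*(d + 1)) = d + 1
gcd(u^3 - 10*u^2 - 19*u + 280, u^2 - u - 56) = u - 8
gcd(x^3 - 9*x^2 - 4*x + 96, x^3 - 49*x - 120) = x^2 - 5*x - 24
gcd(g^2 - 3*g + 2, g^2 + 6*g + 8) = 1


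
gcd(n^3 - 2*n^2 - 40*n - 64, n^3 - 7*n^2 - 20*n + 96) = n^2 - 4*n - 32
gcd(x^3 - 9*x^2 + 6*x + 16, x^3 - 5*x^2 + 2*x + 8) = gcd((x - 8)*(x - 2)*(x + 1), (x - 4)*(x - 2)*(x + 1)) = x^2 - x - 2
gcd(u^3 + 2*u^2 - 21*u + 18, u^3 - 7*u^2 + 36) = u - 3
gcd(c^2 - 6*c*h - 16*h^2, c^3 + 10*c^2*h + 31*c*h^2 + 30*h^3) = c + 2*h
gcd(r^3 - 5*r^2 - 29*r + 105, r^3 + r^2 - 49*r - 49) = r - 7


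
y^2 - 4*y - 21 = (y - 7)*(y + 3)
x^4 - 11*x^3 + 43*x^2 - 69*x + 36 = (x - 4)*(x - 3)^2*(x - 1)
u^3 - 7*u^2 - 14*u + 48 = (u - 8)*(u - 2)*(u + 3)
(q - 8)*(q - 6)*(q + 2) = q^3 - 12*q^2 + 20*q + 96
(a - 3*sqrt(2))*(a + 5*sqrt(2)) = a^2 + 2*sqrt(2)*a - 30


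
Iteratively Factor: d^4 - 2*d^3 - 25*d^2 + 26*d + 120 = (d - 5)*(d^3 + 3*d^2 - 10*d - 24) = (d - 5)*(d + 2)*(d^2 + d - 12) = (d - 5)*(d - 3)*(d + 2)*(d + 4)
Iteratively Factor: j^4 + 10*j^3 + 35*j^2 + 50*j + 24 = (j + 1)*(j^3 + 9*j^2 + 26*j + 24) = (j + 1)*(j + 2)*(j^2 + 7*j + 12) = (j + 1)*(j + 2)*(j + 4)*(j + 3)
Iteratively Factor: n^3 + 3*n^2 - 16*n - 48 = (n - 4)*(n^2 + 7*n + 12) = (n - 4)*(n + 3)*(n + 4)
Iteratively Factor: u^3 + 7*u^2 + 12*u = (u + 4)*(u^2 + 3*u) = (u + 3)*(u + 4)*(u)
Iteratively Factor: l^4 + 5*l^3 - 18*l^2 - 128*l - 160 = (l + 4)*(l^3 + l^2 - 22*l - 40) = (l + 4)^2*(l^2 - 3*l - 10) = (l - 5)*(l + 4)^2*(l + 2)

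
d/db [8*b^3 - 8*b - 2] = 24*b^2 - 8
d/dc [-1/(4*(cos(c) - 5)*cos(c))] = (5 - 2*cos(c))*sin(c)/(4*(cos(c) - 5)^2*cos(c)^2)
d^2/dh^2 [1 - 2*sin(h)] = 2*sin(h)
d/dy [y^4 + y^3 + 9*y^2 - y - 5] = 4*y^3 + 3*y^2 + 18*y - 1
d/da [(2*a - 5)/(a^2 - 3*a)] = (-2*a^2 + 10*a - 15)/(a^2*(a^2 - 6*a + 9))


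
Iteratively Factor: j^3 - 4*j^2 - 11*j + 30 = (j + 3)*(j^2 - 7*j + 10) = (j - 5)*(j + 3)*(j - 2)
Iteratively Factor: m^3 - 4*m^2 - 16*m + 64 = (m - 4)*(m^2 - 16) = (m - 4)^2*(m + 4)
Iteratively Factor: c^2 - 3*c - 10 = (c + 2)*(c - 5)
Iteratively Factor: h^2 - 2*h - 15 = (h - 5)*(h + 3)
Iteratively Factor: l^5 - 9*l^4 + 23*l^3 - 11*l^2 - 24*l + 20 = (l - 1)*(l^4 - 8*l^3 + 15*l^2 + 4*l - 20) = (l - 5)*(l - 1)*(l^3 - 3*l^2 + 4) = (l - 5)*(l - 1)*(l + 1)*(l^2 - 4*l + 4) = (l - 5)*(l - 2)*(l - 1)*(l + 1)*(l - 2)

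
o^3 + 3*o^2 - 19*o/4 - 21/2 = (o - 2)*(o + 3/2)*(o + 7/2)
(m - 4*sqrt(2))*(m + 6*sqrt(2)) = m^2 + 2*sqrt(2)*m - 48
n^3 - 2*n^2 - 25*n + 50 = (n - 5)*(n - 2)*(n + 5)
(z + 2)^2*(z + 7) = z^3 + 11*z^2 + 32*z + 28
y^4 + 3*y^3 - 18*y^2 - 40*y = y*(y - 4)*(y + 2)*(y + 5)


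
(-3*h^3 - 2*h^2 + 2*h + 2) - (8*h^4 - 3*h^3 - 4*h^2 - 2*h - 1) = -8*h^4 + 2*h^2 + 4*h + 3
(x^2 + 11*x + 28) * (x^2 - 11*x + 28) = x^4 - 65*x^2 + 784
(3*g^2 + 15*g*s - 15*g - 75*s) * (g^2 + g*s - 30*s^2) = 3*g^4 + 18*g^3*s - 15*g^3 - 75*g^2*s^2 - 90*g^2*s - 450*g*s^3 + 375*g*s^2 + 2250*s^3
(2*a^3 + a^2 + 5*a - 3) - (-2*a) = 2*a^3 + a^2 + 7*a - 3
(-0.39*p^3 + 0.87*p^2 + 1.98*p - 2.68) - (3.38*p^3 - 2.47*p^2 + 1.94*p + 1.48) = -3.77*p^3 + 3.34*p^2 + 0.04*p - 4.16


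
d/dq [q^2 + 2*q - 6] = 2*q + 2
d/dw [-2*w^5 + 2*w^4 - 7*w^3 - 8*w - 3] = -10*w^4 + 8*w^3 - 21*w^2 - 8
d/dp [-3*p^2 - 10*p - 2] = -6*p - 10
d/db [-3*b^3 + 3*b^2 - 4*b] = -9*b^2 + 6*b - 4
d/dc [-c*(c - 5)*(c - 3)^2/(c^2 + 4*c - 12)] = (-2*c^5 - c^4 + 136*c^3 - 597*c^2 + 936*c - 540)/(c^4 + 8*c^3 - 8*c^2 - 96*c + 144)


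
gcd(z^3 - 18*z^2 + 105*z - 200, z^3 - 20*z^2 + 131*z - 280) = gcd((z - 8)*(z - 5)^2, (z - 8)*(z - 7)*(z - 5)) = z^2 - 13*z + 40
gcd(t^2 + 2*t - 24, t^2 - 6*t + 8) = t - 4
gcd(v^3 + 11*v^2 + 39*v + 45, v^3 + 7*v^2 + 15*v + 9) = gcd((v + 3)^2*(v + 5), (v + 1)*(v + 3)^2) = v^2 + 6*v + 9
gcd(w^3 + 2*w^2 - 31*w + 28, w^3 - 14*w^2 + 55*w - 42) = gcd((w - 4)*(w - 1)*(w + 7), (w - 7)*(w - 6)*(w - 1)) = w - 1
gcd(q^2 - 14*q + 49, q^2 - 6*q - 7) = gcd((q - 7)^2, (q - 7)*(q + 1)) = q - 7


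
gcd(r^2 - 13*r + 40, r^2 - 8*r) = r - 8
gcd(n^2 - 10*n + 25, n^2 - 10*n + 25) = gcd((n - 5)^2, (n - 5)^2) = n^2 - 10*n + 25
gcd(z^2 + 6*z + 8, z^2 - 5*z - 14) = z + 2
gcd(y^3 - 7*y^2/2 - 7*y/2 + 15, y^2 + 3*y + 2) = y + 2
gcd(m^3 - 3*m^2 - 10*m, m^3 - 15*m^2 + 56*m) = m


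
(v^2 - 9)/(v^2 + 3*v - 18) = (v + 3)/(v + 6)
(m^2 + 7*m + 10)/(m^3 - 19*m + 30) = (m + 2)/(m^2 - 5*m + 6)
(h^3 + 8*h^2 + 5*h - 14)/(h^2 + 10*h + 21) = (h^2 + h - 2)/(h + 3)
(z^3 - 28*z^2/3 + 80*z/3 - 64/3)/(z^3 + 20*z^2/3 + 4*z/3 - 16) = (z^2 - 8*z + 16)/(z^2 + 8*z + 12)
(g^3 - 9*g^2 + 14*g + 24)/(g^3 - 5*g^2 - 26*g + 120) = (g + 1)/(g + 5)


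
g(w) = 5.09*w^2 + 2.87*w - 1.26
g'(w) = 10.18*w + 2.87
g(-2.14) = 15.91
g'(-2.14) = -18.92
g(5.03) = 141.96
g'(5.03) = 54.08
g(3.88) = 86.50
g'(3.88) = 42.37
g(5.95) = 196.02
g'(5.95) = 63.44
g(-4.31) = 80.92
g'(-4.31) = -41.01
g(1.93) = 23.24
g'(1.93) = 22.52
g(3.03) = 54.17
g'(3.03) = 33.72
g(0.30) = 0.06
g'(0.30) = 5.92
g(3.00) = 53.16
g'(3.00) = 33.41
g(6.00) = 199.20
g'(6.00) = 63.95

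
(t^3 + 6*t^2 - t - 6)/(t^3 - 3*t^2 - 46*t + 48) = (t + 1)/(t - 8)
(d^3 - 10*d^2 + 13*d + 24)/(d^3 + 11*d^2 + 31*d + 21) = (d^2 - 11*d + 24)/(d^2 + 10*d + 21)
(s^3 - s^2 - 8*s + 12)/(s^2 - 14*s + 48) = (s^3 - s^2 - 8*s + 12)/(s^2 - 14*s + 48)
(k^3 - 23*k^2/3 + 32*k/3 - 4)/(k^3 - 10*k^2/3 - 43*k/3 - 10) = (3*k^2 - 5*k + 2)/(3*k^2 + 8*k + 5)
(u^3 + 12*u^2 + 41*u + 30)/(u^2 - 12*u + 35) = (u^3 + 12*u^2 + 41*u + 30)/(u^2 - 12*u + 35)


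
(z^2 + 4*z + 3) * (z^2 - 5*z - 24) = z^4 - z^3 - 41*z^2 - 111*z - 72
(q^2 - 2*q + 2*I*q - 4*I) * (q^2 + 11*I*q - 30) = q^4 - 2*q^3 + 13*I*q^3 - 52*q^2 - 26*I*q^2 + 104*q - 60*I*q + 120*I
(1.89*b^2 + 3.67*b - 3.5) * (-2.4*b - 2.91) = -4.536*b^3 - 14.3079*b^2 - 2.2797*b + 10.185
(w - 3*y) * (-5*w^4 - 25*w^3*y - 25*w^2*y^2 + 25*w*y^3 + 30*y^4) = -5*w^5 - 10*w^4*y + 50*w^3*y^2 + 100*w^2*y^3 - 45*w*y^4 - 90*y^5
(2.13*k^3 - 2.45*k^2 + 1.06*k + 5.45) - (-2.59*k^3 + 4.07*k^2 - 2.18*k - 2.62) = 4.72*k^3 - 6.52*k^2 + 3.24*k + 8.07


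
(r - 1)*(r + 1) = r^2 - 1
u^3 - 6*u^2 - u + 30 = (u - 5)*(u - 3)*(u + 2)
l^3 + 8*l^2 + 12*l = l*(l + 2)*(l + 6)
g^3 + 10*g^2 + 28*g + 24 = (g + 2)^2*(g + 6)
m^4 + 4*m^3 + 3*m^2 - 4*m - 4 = (m - 1)*(m + 1)*(m + 2)^2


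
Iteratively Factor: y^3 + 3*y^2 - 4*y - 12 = (y + 2)*(y^2 + y - 6) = (y + 2)*(y + 3)*(y - 2)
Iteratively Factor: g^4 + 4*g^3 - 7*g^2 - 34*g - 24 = (g + 4)*(g^3 - 7*g - 6) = (g + 2)*(g + 4)*(g^2 - 2*g - 3) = (g + 1)*(g + 2)*(g + 4)*(g - 3)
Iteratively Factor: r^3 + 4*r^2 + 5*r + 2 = (r + 2)*(r^2 + 2*r + 1) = (r + 1)*(r + 2)*(r + 1)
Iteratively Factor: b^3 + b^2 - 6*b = (b)*(b^2 + b - 6) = b*(b - 2)*(b + 3)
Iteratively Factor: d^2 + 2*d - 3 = (d + 3)*(d - 1)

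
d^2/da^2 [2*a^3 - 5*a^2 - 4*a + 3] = 12*a - 10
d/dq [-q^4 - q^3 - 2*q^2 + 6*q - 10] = -4*q^3 - 3*q^2 - 4*q + 6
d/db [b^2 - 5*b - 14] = 2*b - 5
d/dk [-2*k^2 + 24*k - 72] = 24 - 4*k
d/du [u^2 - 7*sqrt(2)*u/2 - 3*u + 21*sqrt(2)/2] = 2*u - 7*sqrt(2)/2 - 3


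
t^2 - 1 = (t - 1)*(t + 1)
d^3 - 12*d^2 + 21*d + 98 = (d - 7)^2*(d + 2)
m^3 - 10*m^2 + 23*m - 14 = (m - 7)*(m - 2)*(m - 1)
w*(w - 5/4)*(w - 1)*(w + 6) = w^4 + 15*w^3/4 - 49*w^2/4 + 15*w/2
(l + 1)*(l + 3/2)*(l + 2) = l^3 + 9*l^2/2 + 13*l/2 + 3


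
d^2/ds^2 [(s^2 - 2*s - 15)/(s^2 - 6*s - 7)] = 8*(s^3 - 6*s^2 + 57*s - 128)/(s^6 - 18*s^5 + 87*s^4 + 36*s^3 - 609*s^2 - 882*s - 343)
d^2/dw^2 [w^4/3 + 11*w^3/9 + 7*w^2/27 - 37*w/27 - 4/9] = 4*w^2 + 22*w/3 + 14/27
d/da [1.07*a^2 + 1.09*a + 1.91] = 2.14*a + 1.09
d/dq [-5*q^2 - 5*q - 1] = -10*q - 5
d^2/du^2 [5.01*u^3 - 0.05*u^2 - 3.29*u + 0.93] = 30.06*u - 0.1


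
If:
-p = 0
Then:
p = 0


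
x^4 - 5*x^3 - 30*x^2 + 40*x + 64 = (x - 8)*(x - 2)*(x + 1)*(x + 4)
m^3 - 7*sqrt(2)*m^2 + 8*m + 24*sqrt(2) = (m - 6*sqrt(2))*(m - 2*sqrt(2))*(m + sqrt(2))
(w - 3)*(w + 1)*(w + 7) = w^3 + 5*w^2 - 17*w - 21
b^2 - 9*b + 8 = (b - 8)*(b - 1)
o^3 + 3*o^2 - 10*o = o*(o - 2)*(o + 5)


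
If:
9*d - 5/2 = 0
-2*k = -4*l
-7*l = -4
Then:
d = 5/18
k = 8/7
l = 4/7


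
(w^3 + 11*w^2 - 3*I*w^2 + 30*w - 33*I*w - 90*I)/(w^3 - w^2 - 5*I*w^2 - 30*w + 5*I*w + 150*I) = (w^2 + 3*w*(2 - I) - 18*I)/(w^2 - w*(6 + 5*I) + 30*I)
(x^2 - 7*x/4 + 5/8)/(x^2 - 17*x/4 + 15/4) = (x - 1/2)/(x - 3)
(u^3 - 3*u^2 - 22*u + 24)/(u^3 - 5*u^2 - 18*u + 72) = (u - 1)/(u - 3)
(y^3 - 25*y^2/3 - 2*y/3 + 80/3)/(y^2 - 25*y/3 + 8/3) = (3*y^2 - y - 10)/(3*y - 1)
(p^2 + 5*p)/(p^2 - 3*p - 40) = p/(p - 8)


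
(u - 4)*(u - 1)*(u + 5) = u^3 - 21*u + 20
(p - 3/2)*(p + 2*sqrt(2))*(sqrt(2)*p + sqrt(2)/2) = sqrt(2)*p^3 - sqrt(2)*p^2 + 4*p^2 - 4*p - 3*sqrt(2)*p/4 - 3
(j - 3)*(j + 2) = j^2 - j - 6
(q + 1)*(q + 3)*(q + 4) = q^3 + 8*q^2 + 19*q + 12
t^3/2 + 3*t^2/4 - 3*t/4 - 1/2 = (t/2 + 1)*(t - 1)*(t + 1/2)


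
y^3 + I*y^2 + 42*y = y*(y - 6*I)*(y + 7*I)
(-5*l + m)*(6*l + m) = -30*l^2 + l*m + m^2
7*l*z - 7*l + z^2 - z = (7*l + z)*(z - 1)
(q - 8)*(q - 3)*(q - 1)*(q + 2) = q^4 - 10*q^3 + 11*q^2 + 46*q - 48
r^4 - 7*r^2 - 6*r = r*(r - 3)*(r + 1)*(r + 2)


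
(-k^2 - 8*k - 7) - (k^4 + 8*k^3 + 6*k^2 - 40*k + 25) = -k^4 - 8*k^3 - 7*k^2 + 32*k - 32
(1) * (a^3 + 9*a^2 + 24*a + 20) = a^3 + 9*a^2 + 24*a + 20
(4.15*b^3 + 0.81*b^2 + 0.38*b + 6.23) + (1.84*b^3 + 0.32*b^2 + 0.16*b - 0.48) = 5.99*b^3 + 1.13*b^2 + 0.54*b + 5.75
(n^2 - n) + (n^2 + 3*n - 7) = 2*n^2 + 2*n - 7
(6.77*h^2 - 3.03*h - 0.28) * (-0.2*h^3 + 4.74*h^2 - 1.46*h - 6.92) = -1.354*h^5 + 32.6958*h^4 - 24.1904*h^3 - 43.7518*h^2 + 21.3764*h + 1.9376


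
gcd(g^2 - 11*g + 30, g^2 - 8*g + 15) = g - 5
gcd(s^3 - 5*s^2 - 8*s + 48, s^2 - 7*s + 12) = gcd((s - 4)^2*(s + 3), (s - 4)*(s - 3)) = s - 4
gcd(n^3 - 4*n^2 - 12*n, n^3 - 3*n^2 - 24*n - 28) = n + 2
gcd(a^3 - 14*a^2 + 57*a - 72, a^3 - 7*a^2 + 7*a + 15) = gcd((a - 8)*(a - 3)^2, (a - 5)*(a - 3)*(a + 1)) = a - 3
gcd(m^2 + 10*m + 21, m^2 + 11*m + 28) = m + 7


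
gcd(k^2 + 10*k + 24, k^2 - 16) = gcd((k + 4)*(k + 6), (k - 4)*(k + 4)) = k + 4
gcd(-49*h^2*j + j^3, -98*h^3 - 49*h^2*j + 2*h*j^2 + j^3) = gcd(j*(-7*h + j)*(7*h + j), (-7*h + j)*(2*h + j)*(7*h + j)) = 49*h^2 - j^2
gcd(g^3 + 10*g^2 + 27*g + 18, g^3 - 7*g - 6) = g + 1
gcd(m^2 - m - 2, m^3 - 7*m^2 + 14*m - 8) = m - 2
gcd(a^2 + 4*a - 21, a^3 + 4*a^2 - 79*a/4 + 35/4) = a + 7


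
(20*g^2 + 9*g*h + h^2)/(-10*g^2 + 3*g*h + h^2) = (-4*g - h)/(2*g - h)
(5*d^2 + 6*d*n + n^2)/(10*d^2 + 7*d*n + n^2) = (d + n)/(2*d + n)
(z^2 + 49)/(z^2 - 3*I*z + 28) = (z + 7*I)/(z + 4*I)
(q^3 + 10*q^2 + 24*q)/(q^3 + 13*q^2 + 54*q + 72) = q/(q + 3)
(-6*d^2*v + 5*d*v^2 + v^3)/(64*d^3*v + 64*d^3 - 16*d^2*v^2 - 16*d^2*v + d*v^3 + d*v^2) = v*(-6*d^2 + 5*d*v + v^2)/(d*(64*d^2*v + 64*d^2 - 16*d*v^2 - 16*d*v + v^3 + v^2))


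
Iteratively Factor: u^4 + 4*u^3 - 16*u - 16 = (u - 2)*(u^3 + 6*u^2 + 12*u + 8) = (u - 2)*(u + 2)*(u^2 + 4*u + 4) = (u - 2)*(u + 2)^2*(u + 2)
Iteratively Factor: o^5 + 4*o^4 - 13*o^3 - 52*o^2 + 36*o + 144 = (o + 3)*(o^4 + o^3 - 16*o^2 - 4*o + 48) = (o - 3)*(o + 3)*(o^3 + 4*o^2 - 4*o - 16) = (o - 3)*(o + 3)*(o + 4)*(o^2 - 4) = (o - 3)*(o - 2)*(o + 3)*(o + 4)*(o + 2)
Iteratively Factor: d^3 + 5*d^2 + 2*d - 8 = (d + 2)*(d^2 + 3*d - 4) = (d + 2)*(d + 4)*(d - 1)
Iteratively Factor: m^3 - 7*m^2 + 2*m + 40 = (m - 4)*(m^2 - 3*m - 10) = (m - 5)*(m - 4)*(m + 2)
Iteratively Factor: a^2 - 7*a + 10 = (a - 2)*(a - 5)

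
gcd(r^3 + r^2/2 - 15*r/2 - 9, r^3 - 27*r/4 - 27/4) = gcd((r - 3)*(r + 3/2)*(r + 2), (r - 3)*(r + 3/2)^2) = r^2 - 3*r/2 - 9/2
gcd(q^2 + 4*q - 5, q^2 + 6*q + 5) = q + 5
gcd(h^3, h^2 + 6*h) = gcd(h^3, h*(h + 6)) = h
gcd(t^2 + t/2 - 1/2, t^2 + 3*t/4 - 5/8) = t - 1/2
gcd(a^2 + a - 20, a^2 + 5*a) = a + 5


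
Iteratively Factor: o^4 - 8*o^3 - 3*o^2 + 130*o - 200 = (o - 5)*(o^3 - 3*o^2 - 18*o + 40) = (o - 5)*(o + 4)*(o^2 - 7*o + 10) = (o - 5)^2*(o + 4)*(o - 2)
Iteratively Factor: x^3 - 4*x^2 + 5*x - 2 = (x - 2)*(x^2 - 2*x + 1) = (x - 2)*(x - 1)*(x - 1)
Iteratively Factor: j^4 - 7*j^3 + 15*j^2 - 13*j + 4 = (j - 1)*(j^3 - 6*j^2 + 9*j - 4) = (j - 1)^2*(j^2 - 5*j + 4) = (j - 1)^3*(j - 4)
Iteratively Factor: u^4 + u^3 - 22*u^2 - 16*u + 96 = (u + 3)*(u^3 - 2*u^2 - 16*u + 32) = (u - 4)*(u + 3)*(u^2 + 2*u - 8) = (u - 4)*(u + 3)*(u + 4)*(u - 2)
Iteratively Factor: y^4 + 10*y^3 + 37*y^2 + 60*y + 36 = (y + 2)*(y^3 + 8*y^2 + 21*y + 18) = (y + 2)^2*(y^2 + 6*y + 9) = (y + 2)^2*(y + 3)*(y + 3)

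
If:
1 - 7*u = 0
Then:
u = 1/7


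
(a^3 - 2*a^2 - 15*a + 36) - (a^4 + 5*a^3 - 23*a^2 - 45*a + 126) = -a^4 - 4*a^3 + 21*a^2 + 30*a - 90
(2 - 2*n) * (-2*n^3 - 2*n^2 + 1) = 4*n^4 - 4*n^2 - 2*n + 2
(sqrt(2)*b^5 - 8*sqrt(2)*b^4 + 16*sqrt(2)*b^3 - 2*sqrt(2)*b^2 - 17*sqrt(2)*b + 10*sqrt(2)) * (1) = sqrt(2)*b^5 - 8*sqrt(2)*b^4 + 16*sqrt(2)*b^3 - 2*sqrt(2)*b^2 - 17*sqrt(2)*b + 10*sqrt(2)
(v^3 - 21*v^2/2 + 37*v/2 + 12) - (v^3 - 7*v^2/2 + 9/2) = -7*v^2 + 37*v/2 + 15/2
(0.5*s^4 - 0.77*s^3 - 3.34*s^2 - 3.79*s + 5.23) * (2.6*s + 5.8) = 1.3*s^5 + 0.898*s^4 - 13.15*s^3 - 29.226*s^2 - 8.384*s + 30.334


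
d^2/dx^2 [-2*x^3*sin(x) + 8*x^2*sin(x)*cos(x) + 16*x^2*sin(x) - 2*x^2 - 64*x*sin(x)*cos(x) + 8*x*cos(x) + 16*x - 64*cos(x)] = 2*x^3*sin(x) - 16*x^2*sin(x) - 16*x^2*sin(2*x) - 12*x^2*cos(x) - 12*x*sin(x) + 128*x*sin(2*x) + 56*x*cos(x) + 32*x*cos(2*x) + 16*sin(x) + 8*sin(2*x) + 64*cos(x) - 128*cos(2*x) - 4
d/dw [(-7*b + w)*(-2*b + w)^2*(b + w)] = 4*b^3 + 42*b^2*w - 30*b*w^2 + 4*w^3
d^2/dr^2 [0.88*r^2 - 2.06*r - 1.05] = 1.76000000000000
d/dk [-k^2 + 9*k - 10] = 9 - 2*k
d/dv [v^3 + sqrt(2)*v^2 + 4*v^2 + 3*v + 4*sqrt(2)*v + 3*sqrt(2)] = 3*v^2 + 2*sqrt(2)*v + 8*v + 3 + 4*sqrt(2)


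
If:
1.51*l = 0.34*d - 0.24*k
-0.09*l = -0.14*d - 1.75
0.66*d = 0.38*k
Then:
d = -12.10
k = -21.02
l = 0.62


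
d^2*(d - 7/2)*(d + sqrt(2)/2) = d^4 - 7*d^3/2 + sqrt(2)*d^3/2 - 7*sqrt(2)*d^2/4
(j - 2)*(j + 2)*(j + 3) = j^3 + 3*j^2 - 4*j - 12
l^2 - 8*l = l*(l - 8)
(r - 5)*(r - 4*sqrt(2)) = r^2 - 4*sqrt(2)*r - 5*r + 20*sqrt(2)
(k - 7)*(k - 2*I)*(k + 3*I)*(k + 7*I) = k^4 - 7*k^3 + 8*I*k^3 - k^2 - 56*I*k^2 + 7*k + 42*I*k - 294*I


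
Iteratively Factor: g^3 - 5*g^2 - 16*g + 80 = (g + 4)*(g^2 - 9*g + 20) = (g - 4)*(g + 4)*(g - 5)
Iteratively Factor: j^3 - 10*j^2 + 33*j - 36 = (j - 3)*(j^2 - 7*j + 12) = (j - 4)*(j - 3)*(j - 3)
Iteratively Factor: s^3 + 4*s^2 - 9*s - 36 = (s + 3)*(s^2 + s - 12) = (s - 3)*(s + 3)*(s + 4)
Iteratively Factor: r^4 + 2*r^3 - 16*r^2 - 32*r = (r)*(r^3 + 2*r^2 - 16*r - 32) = r*(r + 2)*(r^2 - 16) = r*(r + 2)*(r + 4)*(r - 4)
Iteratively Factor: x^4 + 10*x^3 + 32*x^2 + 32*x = (x + 2)*(x^3 + 8*x^2 + 16*x) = (x + 2)*(x + 4)*(x^2 + 4*x) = (x + 2)*(x + 4)^2*(x)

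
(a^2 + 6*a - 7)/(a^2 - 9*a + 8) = (a + 7)/(a - 8)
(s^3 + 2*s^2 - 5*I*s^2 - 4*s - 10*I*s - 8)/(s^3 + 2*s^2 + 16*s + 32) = (s - I)/(s + 4*I)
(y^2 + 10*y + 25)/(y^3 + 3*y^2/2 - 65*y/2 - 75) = 2*(y + 5)/(2*y^2 - 7*y - 30)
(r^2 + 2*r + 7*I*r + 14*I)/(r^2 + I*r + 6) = (r^2 + r*(2 + 7*I) + 14*I)/(r^2 + I*r + 6)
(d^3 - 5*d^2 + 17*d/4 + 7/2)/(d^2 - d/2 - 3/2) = (-4*d^3 + 20*d^2 - 17*d - 14)/(2*(-2*d^2 + d + 3))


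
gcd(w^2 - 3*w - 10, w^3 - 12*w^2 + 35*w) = w - 5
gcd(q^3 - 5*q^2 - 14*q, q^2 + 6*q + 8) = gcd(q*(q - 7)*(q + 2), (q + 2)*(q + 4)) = q + 2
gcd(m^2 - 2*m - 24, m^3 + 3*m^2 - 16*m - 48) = m + 4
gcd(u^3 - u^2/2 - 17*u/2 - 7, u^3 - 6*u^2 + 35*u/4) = u - 7/2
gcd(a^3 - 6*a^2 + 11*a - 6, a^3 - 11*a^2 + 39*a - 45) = a - 3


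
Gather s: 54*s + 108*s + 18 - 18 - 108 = 162*s - 108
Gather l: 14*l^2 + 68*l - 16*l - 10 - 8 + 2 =14*l^2 + 52*l - 16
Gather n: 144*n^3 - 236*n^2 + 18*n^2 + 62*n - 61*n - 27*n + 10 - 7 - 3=144*n^3 - 218*n^2 - 26*n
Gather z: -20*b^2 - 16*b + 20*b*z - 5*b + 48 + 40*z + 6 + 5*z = -20*b^2 - 21*b + z*(20*b + 45) + 54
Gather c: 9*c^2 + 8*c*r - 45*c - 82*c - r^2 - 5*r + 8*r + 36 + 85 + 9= 9*c^2 + c*(8*r - 127) - r^2 + 3*r + 130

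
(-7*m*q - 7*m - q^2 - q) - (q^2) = -7*m*q - 7*m - 2*q^2 - q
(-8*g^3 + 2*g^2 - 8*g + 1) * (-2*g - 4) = 16*g^4 + 28*g^3 + 8*g^2 + 30*g - 4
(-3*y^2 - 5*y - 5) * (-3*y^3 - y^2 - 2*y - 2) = 9*y^5 + 18*y^4 + 26*y^3 + 21*y^2 + 20*y + 10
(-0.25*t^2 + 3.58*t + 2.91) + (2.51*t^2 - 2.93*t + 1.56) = 2.26*t^2 + 0.65*t + 4.47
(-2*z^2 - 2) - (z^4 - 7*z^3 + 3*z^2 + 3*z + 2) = -z^4 + 7*z^3 - 5*z^2 - 3*z - 4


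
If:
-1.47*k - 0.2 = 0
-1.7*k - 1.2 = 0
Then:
No Solution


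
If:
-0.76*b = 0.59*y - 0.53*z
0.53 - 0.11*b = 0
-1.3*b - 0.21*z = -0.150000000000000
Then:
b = 4.82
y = -32.36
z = -29.11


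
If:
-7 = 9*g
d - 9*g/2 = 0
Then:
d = -7/2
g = -7/9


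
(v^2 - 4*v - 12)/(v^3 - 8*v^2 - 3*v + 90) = (v + 2)/(v^2 - 2*v - 15)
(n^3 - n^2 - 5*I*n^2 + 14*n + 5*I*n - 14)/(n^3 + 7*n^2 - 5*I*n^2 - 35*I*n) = (n^3 - n^2*(1 + 5*I) + n*(14 + 5*I) - 14)/(n*(n^2 + n*(7 - 5*I) - 35*I))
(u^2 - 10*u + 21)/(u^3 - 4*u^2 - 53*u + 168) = (u - 7)/(u^2 - u - 56)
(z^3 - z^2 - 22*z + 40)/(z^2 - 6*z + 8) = z + 5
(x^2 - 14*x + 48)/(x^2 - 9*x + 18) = (x - 8)/(x - 3)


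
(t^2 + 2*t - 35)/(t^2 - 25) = (t + 7)/(t + 5)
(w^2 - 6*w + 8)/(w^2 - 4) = (w - 4)/(w + 2)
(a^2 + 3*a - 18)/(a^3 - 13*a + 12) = (a + 6)/(a^2 + 3*a - 4)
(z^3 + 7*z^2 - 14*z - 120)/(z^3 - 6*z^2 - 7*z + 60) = (z^2 + 11*z + 30)/(z^2 - 2*z - 15)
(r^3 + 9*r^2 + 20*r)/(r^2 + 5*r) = r + 4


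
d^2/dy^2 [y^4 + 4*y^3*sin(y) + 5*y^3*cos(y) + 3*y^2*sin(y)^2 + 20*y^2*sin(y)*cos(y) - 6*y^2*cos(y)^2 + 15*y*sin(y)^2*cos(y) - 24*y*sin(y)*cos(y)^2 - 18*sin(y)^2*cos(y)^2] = -4*y^3*sin(y) - 5*y^3*cos(y) - 30*y^2*sin(y) - 40*y^2*sin(2*y) + 24*y^2*cos(y) + 18*y^2*cos(2*y) + 12*y^2 + 30*y*sin(y) + 36*y*sin(2*y) + 54*y*sin(3*y) + 105*y*cos(y)/4 + 80*y*cos(2*y) + 135*y*cos(3*y)/4 - 15*sin(y)/2 + 20*sin(2*y) + 45*sin(3*y)/2 - 12*cos(y) - 72*cos(2*y)^2 - 9*cos(2*y) - 36*cos(3*y) + 33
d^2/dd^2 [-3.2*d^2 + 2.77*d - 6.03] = -6.40000000000000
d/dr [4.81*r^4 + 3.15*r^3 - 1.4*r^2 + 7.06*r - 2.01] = 19.24*r^3 + 9.45*r^2 - 2.8*r + 7.06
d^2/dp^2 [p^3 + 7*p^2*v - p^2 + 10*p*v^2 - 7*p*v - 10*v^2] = 6*p + 14*v - 2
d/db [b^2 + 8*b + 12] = 2*b + 8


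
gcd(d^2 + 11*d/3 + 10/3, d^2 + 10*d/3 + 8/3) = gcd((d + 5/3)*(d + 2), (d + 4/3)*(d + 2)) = d + 2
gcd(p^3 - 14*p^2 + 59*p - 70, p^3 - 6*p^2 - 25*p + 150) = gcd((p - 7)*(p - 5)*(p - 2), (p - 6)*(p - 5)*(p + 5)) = p - 5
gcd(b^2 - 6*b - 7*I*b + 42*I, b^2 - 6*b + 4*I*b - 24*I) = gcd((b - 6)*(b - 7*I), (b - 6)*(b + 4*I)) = b - 6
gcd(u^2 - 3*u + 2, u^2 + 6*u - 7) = u - 1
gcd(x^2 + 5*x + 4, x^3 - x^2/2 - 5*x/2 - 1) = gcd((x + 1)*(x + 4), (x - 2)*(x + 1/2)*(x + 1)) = x + 1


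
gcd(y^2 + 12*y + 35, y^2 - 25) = y + 5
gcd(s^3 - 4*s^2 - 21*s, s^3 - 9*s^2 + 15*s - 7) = s - 7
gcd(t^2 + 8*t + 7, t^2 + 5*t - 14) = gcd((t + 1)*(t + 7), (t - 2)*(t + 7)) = t + 7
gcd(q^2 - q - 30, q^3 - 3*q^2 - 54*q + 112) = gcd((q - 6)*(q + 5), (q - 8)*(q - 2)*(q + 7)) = 1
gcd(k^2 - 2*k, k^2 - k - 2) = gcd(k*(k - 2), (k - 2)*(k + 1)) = k - 2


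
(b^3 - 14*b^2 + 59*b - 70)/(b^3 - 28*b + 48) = (b^2 - 12*b + 35)/(b^2 + 2*b - 24)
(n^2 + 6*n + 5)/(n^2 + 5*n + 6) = (n^2 + 6*n + 5)/(n^2 + 5*n + 6)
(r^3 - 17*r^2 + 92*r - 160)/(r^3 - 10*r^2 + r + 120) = (r - 4)/(r + 3)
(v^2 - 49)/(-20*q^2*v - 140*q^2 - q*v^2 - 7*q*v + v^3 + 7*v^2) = (7 - v)/(20*q^2 + q*v - v^2)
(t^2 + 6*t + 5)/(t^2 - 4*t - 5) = (t + 5)/(t - 5)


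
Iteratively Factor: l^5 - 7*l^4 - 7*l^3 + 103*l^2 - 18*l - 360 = (l - 3)*(l^4 - 4*l^3 - 19*l^2 + 46*l + 120) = (l - 3)*(l + 3)*(l^3 - 7*l^2 + 2*l + 40) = (l - 4)*(l - 3)*(l + 3)*(l^2 - 3*l - 10) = (l - 4)*(l - 3)*(l + 2)*(l + 3)*(l - 5)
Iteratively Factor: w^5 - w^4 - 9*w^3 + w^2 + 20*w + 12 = (w + 1)*(w^4 - 2*w^3 - 7*w^2 + 8*w + 12) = (w + 1)^2*(w^3 - 3*w^2 - 4*w + 12) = (w + 1)^2*(w + 2)*(w^2 - 5*w + 6) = (w - 3)*(w + 1)^2*(w + 2)*(w - 2)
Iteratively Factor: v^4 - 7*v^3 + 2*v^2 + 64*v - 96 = (v - 2)*(v^3 - 5*v^2 - 8*v + 48) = (v - 4)*(v - 2)*(v^2 - v - 12) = (v - 4)*(v - 2)*(v + 3)*(v - 4)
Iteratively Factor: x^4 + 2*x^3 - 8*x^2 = (x)*(x^3 + 2*x^2 - 8*x) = x*(x - 2)*(x^2 + 4*x) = x*(x - 2)*(x + 4)*(x)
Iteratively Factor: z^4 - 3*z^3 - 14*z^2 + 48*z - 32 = (z - 1)*(z^3 - 2*z^2 - 16*z + 32) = (z - 1)*(z + 4)*(z^2 - 6*z + 8) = (z - 2)*(z - 1)*(z + 4)*(z - 4)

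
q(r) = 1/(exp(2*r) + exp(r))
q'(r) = (-2*exp(2*r) - exp(r))/(exp(2*r) + exp(r))^2 = (-2*exp(r) - 1)*exp(-r)/(exp(r) + 1)^2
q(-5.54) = 253.68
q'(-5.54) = -254.67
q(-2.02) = 6.66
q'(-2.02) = -7.43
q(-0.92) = 1.79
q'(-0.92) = -2.31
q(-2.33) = 9.37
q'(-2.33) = -10.20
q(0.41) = 0.26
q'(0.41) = -0.42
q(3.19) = 0.00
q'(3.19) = -0.00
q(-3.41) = 29.30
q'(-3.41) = -30.23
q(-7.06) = 1163.45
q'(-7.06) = -1164.44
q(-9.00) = 8102.08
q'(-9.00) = -8103.08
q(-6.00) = 402.43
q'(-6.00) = -403.43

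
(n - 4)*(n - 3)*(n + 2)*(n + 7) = n^4 + 2*n^3 - 37*n^2 + 10*n + 168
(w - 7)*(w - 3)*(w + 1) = w^3 - 9*w^2 + 11*w + 21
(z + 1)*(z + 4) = z^2 + 5*z + 4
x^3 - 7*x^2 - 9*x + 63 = (x - 7)*(x - 3)*(x + 3)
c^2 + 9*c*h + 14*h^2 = (c + 2*h)*(c + 7*h)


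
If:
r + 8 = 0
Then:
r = -8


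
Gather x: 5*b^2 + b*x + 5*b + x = 5*b^2 + 5*b + x*(b + 1)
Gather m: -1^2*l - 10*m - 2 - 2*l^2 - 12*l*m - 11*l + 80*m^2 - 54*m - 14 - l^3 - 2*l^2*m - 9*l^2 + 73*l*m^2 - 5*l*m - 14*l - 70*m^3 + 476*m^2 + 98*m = -l^3 - 11*l^2 - 26*l - 70*m^3 + m^2*(73*l + 556) + m*(-2*l^2 - 17*l + 34) - 16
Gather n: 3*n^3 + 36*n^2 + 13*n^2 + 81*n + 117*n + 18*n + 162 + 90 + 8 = 3*n^3 + 49*n^2 + 216*n + 260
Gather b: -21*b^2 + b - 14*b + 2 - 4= -21*b^2 - 13*b - 2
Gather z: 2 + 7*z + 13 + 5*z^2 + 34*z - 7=5*z^2 + 41*z + 8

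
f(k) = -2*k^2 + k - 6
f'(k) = 1 - 4*k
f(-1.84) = -14.61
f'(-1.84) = 8.36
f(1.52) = -9.10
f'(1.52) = -5.08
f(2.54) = -16.36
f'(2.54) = -9.16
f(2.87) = -19.60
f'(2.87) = -10.48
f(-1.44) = -11.59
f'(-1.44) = 6.76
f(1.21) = -7.72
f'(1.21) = -3.84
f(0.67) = -6.23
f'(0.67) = -1.68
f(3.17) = -22.93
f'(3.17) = -11.68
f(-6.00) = -84.00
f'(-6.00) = 25.00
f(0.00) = -6.00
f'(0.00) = 1.00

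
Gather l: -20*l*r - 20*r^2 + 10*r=-20*l*r - 20*r^2 + 10*r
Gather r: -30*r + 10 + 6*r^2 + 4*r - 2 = 6*r^2 - 26*r + 8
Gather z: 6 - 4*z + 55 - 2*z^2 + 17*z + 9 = -2*z^2 + 13*z + 70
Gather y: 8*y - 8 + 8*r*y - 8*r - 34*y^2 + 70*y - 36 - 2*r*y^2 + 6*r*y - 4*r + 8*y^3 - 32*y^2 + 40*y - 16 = -12*r + 8*y^3 + y^2*(-2*r - 66) + y*(14*r + 118) - 60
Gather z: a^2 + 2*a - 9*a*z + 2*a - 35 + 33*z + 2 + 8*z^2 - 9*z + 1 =a^2 + 4*a + 8*z^2 + z*(24 - 9*a) - 32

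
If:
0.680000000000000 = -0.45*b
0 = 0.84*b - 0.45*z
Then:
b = -1.51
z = -2.82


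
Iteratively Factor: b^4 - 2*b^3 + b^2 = (b)*(b^3 - 2*b^2 + b) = b^2*(b^2 - 2*b + 1) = b^2*(b - 1)*(b - 1)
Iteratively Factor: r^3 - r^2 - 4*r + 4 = (r - 2)*(r^2 + r - 2) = (r - 2)*(r - 1)*(r + 2)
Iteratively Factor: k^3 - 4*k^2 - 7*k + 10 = (k - 1)*(k^2 - 3*k - 10) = (k - 5)*(k - 1)*(k + 2)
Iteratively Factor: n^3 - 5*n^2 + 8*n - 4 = (n - 2)*(n^2 - 3*n + 2) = (n - 2)*(n - 1)*(n - 2)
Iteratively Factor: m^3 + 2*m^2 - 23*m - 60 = (m + 4)*(m^2 - 2*m - 15) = (m - 5)*(m + 4)*(m + 3)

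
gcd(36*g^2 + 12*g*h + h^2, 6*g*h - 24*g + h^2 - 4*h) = 6*g + h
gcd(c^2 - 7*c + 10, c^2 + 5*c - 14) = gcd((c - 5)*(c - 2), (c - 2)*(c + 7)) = c - 2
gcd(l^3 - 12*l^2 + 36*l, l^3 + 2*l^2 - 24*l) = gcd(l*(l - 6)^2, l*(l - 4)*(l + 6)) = l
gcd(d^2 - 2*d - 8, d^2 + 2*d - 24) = d - 4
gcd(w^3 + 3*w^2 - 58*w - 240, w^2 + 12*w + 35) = w + 5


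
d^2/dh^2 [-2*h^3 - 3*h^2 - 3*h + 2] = -12*h - 6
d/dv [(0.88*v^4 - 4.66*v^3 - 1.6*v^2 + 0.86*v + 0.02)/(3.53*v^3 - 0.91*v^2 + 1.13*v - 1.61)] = (3.1064*v^6 - 1.6016*v^5 + 12.8718*v^4 - 22.2704*v^3 + 21.2706*v^2 + 5.1884*v - 1.4072)/(12.4609*v^6 - 6.4246*v^5 + 8.8059*v^4 - 13.4232*v^3 + 4.2071*v^2 - 3.6386*v + 2.5921)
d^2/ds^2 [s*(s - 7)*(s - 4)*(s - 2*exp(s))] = -2*s^3*exp(s) + 10*s^2*exp(s) + 12*s^2 + 20*s*exp(s) - 66*s - 68*exp(s) + 56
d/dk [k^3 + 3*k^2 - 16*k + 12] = 3*k^2 + 6*k - 16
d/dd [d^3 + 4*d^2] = d*(3*d + 8)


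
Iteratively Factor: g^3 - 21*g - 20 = (g - 5)*(g^2 + 5*g + 4) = (g - 5)*(g + 1)*(g + 4)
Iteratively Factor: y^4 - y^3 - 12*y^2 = (y)*(y^3 - y^2 - 12*y) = y^2*(y^2 - y - 12) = y^2*(y + 3)*(y - 4)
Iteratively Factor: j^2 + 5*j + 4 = (j + 1)*(j + 4)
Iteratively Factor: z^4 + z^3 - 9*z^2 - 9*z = (z)*(z^3 + z^2 - 9*z - 9) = z*(z + 1)*(z^2 - 9) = z*(z + 1)*(z + 3)*(z - 3)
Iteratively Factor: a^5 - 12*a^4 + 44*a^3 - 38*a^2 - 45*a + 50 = (a + 1)*(a^4 - 13*a^3 + 57*a^2 - 95*a + 50) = (a - 5)*(a + 1)*(a^3 - 8*a^2 + 17*a - 10) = (a - 5)*(a - 1)*(a + 1)*(a^2 - 7*a + 10) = (a - 5)*(a - 2)*(a - 1)*(a + 1)*(a - 5)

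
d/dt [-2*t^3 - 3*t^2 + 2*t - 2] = -6*t^2 - 6*t + 2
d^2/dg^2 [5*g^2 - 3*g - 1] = 10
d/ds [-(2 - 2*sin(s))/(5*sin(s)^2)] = 2*(2 - sin(s))*cos(s)/(5*sin(s)^3)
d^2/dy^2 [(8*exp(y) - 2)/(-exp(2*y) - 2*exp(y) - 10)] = (-8*exp(4*y) + 24*exp(3*y) + 492*exp(2*y) + 88*exp(y) - 840)*exp(y)/(exp(6*y) + 6*exp(5*y) + 42*exp(4*y) + 128*exp(3*y) + 420*exp(2*y) + 600*exp(y) + 1000)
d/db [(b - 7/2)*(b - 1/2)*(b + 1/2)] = 3*b^2 - 7*b - 1/4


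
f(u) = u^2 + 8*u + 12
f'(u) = 2*u + 8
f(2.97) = 44.58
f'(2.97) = 13.94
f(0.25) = 14.06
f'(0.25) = 8.50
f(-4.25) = -3.94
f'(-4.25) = -0.50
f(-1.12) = 4.29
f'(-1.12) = 5.76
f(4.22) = 63.57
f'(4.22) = 16.44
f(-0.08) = 11.37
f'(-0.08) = 7.84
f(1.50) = 26.25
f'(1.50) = 11.00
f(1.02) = 21.20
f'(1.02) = 10.04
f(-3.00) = -3.00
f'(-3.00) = 2.00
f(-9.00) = 21.00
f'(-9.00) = -10.00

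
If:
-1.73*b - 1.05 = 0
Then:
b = -0.61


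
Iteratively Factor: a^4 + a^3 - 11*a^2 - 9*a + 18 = (a + 2)*(a^3 - a^2 - 9*a + 9) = (a + 2)*(a + 3)*(a^2 - 4*a + 3) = (a - 1)*(a + 2)*(a + 3)*(a - 3)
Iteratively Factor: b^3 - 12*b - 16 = (b + 2)*(b^2 - 2*b - 8) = (b + 2)^2*(b - 4)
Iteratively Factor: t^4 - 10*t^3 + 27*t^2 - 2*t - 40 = (t - 2)*(t^3 - 8*t^2 + 11*t + 20) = (t - 2)*(t + 1)*(t^2 - 9*t + 20) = (t - 5)*(t - 2)*(t + 1)*(t - 4)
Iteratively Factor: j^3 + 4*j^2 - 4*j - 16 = (j + 2)*(j^2 + 2*j - 8) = (j + 2)*(j + 4)*(j - 2)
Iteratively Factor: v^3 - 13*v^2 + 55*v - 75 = (v - 5)*(v^2 - 8*v + 15) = (v - 5)^2*(v - 3)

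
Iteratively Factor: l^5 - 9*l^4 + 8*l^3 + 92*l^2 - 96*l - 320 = (l + 2)*(l^4 - 11*l^3 + 30*l^2 + 32*l - 160) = (l - 4)*(l + 2)*(l^3 - 7*l^2 + 2*l + 40) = (l - 4)*(l + 2)^2*(l^2 - 9*l + 20) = (l - 4)^2*(l + 2)^2*(l - 5)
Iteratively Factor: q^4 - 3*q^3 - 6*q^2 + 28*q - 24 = (q + 3)*(q^3 - 6*q^2 + 12*q - 8) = (q - 2)*(q + 3)*(q^2 - 4*q + 4) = (q - 2)^2*(q + 3)*(q - 2)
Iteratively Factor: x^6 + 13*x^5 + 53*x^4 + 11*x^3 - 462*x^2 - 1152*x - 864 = (x - 3)*(x^5 + 16*x^4 + 101*x^3 + 314*x^2 + 480*x + 288) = (x - 3)*(x + 3)*(x^4 + 13*x^3 + 62*x^2 + 128*x + 96) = (x - 3)*(x + 3)^2*(x^3 + 10*x^2 + 32*x + 32) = (x - 3)*(x + 2)*(x + 3)^2*(x^2 + 8*x + 16) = (x - 3)*(x + 2)*(x + 3)^2*(x + 4)*(x + 4)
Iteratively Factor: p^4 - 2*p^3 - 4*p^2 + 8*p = (p + 2)*(p^3 - 4*p^2 + 4*p) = (p - 2)*(p + 2)*(p^2 - 2*p) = (p - 2)^2*(p + 2)*(p)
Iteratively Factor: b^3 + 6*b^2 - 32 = (b + 4)*(b^2 + 2*b - 8) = (b + 4)^2*(b - 2)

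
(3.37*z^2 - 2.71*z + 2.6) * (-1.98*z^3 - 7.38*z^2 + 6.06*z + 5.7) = -6.6726*z^5 - 19.5048*z^4 + 35.274*z^3 - 16.4016*z^2 + 0.308999999999999*z + 14.82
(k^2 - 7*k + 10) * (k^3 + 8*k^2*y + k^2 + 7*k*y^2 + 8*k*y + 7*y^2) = k^5 + 8*k^4*y - 6*k^4 + 7*k^3*y^2 - 48*k^3*y + 3*k^3 - 42*k^2*y^2 + 24*k^2*y + 10*k^2 + 21*k*y^2 + 80*k*y + 70*y^2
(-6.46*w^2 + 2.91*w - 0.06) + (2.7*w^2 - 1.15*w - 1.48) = -3.76*w^2 + 1.76*w - 1.54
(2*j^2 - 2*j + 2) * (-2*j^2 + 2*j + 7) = -4*j^4 + 8*j^3 + 6*j^2 - 10*j + 14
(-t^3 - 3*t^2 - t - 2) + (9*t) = -t^3 - 3*t^2 + 8*t - 2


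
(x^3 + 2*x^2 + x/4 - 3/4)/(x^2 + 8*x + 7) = (x^2 + x - 3/4)/(x + 7)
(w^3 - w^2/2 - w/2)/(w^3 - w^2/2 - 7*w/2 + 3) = w*(2*w + 1)/(2*w^2 + w - 6)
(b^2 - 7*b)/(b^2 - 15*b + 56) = b/(b - 8)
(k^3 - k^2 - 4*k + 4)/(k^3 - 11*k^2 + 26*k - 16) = (k + 2)/(k - 8)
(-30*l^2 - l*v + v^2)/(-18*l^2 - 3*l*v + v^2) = (5*l + v)/(3*l + v)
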